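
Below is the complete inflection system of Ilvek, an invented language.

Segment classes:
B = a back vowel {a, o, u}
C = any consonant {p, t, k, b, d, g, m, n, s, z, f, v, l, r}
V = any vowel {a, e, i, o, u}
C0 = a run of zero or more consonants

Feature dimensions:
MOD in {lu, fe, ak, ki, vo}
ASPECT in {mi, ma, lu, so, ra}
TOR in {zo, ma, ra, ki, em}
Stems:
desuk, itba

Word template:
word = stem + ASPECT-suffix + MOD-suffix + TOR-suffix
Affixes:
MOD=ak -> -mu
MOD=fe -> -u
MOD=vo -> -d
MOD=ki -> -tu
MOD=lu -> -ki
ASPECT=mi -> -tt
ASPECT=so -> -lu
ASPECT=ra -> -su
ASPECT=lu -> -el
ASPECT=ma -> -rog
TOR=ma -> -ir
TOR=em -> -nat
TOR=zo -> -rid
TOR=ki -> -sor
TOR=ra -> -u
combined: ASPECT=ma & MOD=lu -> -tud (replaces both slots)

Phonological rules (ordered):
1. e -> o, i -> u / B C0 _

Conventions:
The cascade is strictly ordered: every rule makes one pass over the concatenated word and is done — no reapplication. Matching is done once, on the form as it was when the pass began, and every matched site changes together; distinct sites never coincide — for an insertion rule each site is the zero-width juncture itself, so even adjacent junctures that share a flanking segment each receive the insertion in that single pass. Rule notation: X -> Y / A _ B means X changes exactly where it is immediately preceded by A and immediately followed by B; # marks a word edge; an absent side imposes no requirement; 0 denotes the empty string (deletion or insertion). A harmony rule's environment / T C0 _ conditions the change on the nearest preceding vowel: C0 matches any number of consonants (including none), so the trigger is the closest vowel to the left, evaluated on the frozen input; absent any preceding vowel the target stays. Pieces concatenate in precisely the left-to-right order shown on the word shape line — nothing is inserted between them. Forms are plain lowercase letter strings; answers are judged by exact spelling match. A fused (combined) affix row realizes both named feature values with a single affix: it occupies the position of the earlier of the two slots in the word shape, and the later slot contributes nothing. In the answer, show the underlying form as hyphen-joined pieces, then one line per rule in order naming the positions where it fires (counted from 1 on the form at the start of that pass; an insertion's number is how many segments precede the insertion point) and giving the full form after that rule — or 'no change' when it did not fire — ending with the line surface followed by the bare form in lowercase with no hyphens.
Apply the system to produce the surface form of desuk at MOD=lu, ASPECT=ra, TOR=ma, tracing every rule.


underlying: desuk-su-ki-ir
1. e -> o, i -> u / B C0 _: fires at position(s) 9: desuksukuir
surface: desuksukuir


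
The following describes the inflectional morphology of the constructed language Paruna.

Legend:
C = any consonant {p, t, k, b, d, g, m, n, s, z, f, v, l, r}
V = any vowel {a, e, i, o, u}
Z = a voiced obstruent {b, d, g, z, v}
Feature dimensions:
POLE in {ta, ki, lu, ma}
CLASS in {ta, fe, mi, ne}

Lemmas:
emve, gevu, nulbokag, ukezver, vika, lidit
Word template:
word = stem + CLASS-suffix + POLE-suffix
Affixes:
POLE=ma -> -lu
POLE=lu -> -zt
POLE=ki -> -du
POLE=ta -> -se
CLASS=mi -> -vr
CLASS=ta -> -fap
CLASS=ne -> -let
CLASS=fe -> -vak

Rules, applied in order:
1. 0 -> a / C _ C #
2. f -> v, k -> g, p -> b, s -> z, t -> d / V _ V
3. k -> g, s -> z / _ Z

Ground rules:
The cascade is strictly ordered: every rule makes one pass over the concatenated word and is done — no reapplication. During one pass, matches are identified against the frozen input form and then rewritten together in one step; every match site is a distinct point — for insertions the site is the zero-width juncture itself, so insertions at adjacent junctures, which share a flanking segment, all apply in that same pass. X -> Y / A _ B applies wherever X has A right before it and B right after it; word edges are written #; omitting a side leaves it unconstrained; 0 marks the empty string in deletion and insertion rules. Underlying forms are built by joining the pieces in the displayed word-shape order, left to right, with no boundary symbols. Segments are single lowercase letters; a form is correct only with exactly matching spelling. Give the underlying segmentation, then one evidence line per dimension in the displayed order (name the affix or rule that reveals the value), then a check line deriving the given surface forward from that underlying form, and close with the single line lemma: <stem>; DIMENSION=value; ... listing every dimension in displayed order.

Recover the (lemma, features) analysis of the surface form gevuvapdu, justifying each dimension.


underlying: gevu-fap-du
POLE=ki - signalled by the affix -du
CLASS=ta - signalled by the affix -fap
check: gevufapdu -> gevufapdu -> gevuvapdu -> gevuvapdu
lemma: gevu; POLE=ki; CLASS=ta


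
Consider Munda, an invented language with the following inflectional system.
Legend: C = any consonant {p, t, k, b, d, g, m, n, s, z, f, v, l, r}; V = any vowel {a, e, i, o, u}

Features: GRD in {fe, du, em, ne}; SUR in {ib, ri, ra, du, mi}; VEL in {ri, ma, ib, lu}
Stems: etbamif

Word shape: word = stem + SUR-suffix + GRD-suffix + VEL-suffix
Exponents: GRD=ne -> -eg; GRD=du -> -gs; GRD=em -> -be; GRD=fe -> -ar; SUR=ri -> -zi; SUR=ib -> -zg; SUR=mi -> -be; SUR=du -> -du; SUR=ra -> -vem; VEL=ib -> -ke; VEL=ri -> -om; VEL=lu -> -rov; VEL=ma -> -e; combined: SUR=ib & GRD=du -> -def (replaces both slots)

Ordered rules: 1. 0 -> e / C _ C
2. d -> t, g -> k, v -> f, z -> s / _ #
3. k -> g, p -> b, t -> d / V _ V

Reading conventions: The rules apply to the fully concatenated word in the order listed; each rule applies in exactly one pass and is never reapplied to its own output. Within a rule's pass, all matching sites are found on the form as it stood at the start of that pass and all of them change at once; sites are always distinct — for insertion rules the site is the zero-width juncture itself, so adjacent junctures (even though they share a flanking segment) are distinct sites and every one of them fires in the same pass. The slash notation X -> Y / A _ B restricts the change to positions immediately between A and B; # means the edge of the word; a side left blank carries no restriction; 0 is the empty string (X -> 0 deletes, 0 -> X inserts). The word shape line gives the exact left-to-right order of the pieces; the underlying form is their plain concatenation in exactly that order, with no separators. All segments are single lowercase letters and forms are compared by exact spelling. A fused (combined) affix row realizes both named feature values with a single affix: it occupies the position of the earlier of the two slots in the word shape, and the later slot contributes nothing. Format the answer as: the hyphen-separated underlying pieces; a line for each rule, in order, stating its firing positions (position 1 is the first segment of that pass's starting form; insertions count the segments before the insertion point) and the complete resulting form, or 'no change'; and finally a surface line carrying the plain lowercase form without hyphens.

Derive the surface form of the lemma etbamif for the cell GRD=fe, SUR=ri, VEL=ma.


underlying: etbamif-zi-ar-e
1. 0 -> e / C _ C: inserts after position(s) 2, 7: etebamifeziare
2. d -> t, g -> k, v -> f, z -> s / _ #: no change
3. k -> g, p -> b, t -> d / V _ V: fires at position(s) 2: edebamifeziare
surface: edebamifeziare


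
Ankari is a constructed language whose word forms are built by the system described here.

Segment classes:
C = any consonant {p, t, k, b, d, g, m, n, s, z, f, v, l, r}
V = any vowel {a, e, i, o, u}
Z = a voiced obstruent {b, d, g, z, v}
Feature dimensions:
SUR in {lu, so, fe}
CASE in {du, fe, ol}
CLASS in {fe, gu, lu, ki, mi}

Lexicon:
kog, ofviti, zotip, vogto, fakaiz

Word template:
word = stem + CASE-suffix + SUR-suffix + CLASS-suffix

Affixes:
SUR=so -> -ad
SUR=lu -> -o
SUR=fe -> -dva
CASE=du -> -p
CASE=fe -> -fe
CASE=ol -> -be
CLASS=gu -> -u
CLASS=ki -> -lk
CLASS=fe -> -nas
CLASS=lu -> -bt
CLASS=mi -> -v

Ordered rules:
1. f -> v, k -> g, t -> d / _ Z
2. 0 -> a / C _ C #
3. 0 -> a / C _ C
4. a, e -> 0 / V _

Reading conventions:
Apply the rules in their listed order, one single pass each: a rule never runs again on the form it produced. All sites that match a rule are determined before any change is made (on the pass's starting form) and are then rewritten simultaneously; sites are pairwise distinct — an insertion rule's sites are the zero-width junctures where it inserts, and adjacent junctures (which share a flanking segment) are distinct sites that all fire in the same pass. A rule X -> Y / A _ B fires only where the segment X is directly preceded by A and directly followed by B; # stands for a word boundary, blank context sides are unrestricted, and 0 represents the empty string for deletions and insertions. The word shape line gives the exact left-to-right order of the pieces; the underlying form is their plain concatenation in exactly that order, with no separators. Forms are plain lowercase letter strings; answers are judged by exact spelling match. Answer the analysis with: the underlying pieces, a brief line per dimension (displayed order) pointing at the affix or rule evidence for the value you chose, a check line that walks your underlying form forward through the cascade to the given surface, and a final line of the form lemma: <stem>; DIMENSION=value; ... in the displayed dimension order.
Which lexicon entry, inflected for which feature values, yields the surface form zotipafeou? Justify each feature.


underlying: zotip-fe-o-u
SUR=lu - signalled by the affix -o
CASE=fe - signalled by the affix -fe
CLASS=gu - signalled by the affix -u
check: zotipfeou -> zotipfeou -> zotipfeou -> zotipafeou -> zotipafeou
lemma: zotip; SUR=lu; CASE=fe; CLASS=gu


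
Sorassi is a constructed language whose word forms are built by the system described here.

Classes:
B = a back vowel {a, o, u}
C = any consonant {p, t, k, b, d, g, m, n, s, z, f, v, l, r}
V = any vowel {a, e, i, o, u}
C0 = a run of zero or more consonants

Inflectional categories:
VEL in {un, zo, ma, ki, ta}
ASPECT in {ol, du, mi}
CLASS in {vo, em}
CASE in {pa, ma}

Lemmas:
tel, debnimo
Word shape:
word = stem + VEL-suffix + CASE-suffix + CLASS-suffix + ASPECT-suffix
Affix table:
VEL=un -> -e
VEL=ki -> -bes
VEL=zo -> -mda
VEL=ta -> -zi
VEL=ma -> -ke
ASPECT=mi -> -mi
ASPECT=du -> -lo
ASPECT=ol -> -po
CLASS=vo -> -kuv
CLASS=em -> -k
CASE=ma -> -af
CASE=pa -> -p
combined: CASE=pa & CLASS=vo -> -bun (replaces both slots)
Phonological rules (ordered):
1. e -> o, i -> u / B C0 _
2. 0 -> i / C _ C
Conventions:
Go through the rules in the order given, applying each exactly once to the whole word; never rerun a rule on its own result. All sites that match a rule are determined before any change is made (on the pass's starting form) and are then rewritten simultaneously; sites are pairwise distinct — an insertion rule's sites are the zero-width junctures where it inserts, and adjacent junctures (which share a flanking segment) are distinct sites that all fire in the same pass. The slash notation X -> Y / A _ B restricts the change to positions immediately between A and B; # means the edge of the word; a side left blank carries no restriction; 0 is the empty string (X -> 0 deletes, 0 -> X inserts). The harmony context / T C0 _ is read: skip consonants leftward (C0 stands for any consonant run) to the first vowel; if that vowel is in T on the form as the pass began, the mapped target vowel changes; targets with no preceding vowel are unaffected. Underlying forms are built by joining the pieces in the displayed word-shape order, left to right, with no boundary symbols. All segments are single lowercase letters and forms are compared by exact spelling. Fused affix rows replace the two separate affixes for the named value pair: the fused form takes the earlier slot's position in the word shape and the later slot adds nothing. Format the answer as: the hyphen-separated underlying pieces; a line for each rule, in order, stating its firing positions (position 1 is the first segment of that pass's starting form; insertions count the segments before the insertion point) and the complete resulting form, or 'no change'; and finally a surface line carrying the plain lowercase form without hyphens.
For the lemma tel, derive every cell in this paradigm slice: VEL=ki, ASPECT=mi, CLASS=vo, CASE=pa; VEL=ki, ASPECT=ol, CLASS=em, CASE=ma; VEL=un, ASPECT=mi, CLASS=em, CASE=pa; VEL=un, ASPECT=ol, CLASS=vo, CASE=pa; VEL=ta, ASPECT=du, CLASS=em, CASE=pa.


cell VEL=ki, ASPECT=mi, CLASS=vo, CASE=pa:
underlying: tel-bes-bun-mi
1. e -> o, i -> u / B C0 _: fires at position(s) 11: telbesbunmu
2. 0 -> i / C _ C: inserts after position(s) 3, 6, 9: telibesibunimu
surface: telibesibunimu

cell VEL=ki, ASPECT=ol, CLASS=em, CASE=ma:
underlying: tel-bes-af-k-po
1. e -> o, i -> u / B C0 _: no change
2. 0 -> i / C _ C: inserts after position(s) 3, 8, 9: telibesafikipo
surface: telibesafikipo

cell VEL=un, ASPECT=mi, CLASS=em, CASE=pa:
underlying: tel-e-p-k-mi
1. e -> o, i -> u / B C0 _: no change
2. 0 -> i / C _ C: inserts after position(s) 5, 6: telepikimi
surface: telepikimi

cell VEL=un, ASPECT=ol, CLASS=vo, CASE=pa:
underlying: tel-e-bun-po
1. e -> o, i -> u / B C0 _: no change
2. 0 -> i / C _ C: inserts after position(s) 7: telebunipo
surface: telebunipo

cell VEL=ta, ASPECT=du, CLASS=em, CASE=pa:
underlying: tel-zi-p-k-lo
1. e -> o, i -> u / B C0 _: no change
2. 0 -> i / C _ C: inserts after position(s) 3, 6, 7: telizipikilo
surface: telizipikilo


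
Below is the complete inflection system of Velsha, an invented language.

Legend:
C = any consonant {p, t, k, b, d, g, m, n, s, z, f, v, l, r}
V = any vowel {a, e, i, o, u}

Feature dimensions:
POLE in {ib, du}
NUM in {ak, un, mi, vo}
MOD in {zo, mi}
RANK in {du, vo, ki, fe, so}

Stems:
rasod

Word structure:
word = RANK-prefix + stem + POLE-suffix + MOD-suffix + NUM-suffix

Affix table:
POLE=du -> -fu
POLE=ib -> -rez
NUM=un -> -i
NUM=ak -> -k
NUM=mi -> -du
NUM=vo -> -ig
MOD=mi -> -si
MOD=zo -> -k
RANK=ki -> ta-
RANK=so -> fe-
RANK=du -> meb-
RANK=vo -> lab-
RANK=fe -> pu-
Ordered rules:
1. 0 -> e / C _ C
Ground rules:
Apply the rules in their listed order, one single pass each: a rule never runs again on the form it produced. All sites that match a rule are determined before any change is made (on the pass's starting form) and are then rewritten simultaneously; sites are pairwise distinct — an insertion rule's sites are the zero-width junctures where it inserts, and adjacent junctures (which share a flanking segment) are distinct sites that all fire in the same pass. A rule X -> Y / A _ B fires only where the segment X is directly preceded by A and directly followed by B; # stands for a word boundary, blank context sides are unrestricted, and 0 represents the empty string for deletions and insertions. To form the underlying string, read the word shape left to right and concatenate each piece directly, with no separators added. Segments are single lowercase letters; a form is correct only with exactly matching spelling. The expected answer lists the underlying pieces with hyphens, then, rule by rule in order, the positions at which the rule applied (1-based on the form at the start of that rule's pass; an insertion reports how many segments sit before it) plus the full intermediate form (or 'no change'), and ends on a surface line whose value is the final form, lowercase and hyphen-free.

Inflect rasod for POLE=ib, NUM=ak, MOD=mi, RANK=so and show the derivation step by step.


underlying: fe-rasod-rez-si-k
1. 0 -> e / C _ C: inserts after position(s) 7, 10: ferasoderezesik
surface: ferasoderezesik


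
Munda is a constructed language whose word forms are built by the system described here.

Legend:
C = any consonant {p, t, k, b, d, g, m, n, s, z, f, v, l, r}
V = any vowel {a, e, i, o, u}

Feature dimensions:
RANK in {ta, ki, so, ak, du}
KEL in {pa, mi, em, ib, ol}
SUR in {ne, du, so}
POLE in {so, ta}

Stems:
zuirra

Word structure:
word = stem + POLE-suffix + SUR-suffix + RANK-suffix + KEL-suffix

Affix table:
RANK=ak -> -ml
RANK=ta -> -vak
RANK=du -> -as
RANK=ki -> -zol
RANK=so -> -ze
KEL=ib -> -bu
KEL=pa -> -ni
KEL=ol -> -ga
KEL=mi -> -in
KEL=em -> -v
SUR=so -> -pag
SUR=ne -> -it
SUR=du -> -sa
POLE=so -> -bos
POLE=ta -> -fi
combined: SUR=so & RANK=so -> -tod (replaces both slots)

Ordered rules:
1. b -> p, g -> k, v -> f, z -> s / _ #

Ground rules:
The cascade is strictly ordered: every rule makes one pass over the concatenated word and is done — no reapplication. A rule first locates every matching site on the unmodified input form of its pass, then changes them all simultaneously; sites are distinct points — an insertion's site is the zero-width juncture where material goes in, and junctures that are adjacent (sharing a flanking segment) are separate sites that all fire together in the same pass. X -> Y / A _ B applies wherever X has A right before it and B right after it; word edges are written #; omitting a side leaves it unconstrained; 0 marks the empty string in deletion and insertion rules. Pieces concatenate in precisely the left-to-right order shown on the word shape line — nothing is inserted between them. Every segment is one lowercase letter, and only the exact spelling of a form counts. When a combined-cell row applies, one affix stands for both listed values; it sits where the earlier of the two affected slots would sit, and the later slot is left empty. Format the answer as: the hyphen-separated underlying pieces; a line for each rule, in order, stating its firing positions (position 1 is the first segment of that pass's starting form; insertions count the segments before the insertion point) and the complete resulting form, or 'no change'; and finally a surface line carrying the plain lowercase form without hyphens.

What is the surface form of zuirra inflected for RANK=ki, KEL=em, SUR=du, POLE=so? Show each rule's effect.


underlying: zuirra-bos-sa-zol-v
1. b -> p, g -> k, v -> f, z -> s / _ #: fires at position(s) 15: zuirrabossazolf
surface: zuirrabossazolf


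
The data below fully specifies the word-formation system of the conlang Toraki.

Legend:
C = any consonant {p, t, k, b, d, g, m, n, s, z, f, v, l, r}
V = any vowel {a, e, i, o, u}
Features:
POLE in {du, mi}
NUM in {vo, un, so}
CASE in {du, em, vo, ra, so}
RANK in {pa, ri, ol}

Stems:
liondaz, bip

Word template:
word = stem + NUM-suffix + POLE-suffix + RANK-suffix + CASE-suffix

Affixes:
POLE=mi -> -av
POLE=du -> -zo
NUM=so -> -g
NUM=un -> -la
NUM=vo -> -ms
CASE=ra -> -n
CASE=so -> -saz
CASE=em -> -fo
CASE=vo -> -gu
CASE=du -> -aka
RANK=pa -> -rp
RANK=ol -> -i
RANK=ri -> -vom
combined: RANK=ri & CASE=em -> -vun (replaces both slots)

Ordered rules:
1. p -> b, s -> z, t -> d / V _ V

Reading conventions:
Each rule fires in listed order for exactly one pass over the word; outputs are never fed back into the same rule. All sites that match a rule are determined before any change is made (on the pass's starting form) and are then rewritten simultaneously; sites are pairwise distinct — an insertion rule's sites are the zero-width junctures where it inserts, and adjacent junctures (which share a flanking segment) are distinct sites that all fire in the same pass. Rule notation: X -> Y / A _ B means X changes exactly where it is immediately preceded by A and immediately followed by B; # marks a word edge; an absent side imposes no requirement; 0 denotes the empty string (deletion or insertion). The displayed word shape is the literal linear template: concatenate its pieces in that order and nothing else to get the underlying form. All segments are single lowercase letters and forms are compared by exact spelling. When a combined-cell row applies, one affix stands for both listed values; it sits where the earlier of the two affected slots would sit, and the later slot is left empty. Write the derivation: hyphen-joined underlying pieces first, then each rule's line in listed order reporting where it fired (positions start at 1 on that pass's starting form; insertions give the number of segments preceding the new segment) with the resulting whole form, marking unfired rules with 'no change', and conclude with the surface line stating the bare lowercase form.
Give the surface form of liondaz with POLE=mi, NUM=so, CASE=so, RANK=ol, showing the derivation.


underlying: liondaz-g-av-i-saz
1. p -> b, s -> z, t -> d / V _ V: fires at position(s) 12: liondazgavizaz
surface: liondazgavizaz


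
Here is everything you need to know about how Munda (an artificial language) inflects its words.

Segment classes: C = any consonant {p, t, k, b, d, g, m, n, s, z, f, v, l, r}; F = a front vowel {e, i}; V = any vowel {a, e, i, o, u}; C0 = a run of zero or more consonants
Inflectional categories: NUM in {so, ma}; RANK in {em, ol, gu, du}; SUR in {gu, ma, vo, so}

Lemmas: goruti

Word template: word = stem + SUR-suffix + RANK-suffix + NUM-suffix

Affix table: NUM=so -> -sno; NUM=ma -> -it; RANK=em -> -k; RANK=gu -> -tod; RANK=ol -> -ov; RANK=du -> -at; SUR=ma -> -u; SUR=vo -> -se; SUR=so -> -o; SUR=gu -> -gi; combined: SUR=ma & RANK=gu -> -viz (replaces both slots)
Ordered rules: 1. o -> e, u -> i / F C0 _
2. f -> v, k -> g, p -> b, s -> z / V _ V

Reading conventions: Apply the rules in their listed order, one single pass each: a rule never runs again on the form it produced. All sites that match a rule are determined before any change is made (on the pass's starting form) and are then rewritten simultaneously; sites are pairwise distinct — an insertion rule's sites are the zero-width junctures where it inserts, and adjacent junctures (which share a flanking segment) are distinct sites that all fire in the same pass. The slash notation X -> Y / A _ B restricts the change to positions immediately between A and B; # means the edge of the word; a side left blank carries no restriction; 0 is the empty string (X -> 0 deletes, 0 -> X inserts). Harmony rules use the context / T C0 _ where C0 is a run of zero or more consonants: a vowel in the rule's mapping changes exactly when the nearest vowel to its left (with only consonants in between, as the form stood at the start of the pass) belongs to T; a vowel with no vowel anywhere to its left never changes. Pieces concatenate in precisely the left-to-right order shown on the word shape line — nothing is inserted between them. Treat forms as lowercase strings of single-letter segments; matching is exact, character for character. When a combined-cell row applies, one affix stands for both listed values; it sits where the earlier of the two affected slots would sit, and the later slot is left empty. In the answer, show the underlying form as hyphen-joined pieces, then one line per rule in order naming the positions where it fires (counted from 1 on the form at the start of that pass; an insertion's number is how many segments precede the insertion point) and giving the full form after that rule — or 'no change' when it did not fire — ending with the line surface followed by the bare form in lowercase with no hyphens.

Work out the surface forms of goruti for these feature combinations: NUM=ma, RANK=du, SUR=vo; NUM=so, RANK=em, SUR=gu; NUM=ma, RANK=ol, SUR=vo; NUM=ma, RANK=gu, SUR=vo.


cell NUM=ma, RANK=du, SUR=vo:
underlying: goruti-se-at-it
1. o -> e, u -> i / F C0 _: no change
2. f -> v, k -> g, p -> b, s -> z / V _ V: fires at position(s) 7: gorutizeatit
surface: gorutizeatit

cell NUM=so, RANK=em, SUR=gu:
underlying: goruti-gi-k-sno
1. o -> e, u -> i / F C0 _: fires at position(s) 12: gorutigiksne
2. f -> v, k -> g, p -> b, s -> z / V _ V: no change
surface: gorutigiksne

cell NUM=ma, RANK=ol, SUR=vo:
underlying: goruti-se-ov-it
1. o -> e, u -> i / F C0 _: fires at position(s) 9: gorutiseevit
2. f -> v, k -> g, p -> b, s -> z / V _ V: fires at position(s) 7: gorutizeevit
surface: gorutizeevit

cell NUM=ma, RANK=gu, SUR=vo:
underlying: goruti-se-tod-it
1. o -> e, u -> i / F C0 _: fires at position(s) 10: gorutisetedit
2. f -> v, k -> g, p -> b, s -> z / V _ V: fires at position(s) 7: gorutizetedit
surface: gorutizetedit


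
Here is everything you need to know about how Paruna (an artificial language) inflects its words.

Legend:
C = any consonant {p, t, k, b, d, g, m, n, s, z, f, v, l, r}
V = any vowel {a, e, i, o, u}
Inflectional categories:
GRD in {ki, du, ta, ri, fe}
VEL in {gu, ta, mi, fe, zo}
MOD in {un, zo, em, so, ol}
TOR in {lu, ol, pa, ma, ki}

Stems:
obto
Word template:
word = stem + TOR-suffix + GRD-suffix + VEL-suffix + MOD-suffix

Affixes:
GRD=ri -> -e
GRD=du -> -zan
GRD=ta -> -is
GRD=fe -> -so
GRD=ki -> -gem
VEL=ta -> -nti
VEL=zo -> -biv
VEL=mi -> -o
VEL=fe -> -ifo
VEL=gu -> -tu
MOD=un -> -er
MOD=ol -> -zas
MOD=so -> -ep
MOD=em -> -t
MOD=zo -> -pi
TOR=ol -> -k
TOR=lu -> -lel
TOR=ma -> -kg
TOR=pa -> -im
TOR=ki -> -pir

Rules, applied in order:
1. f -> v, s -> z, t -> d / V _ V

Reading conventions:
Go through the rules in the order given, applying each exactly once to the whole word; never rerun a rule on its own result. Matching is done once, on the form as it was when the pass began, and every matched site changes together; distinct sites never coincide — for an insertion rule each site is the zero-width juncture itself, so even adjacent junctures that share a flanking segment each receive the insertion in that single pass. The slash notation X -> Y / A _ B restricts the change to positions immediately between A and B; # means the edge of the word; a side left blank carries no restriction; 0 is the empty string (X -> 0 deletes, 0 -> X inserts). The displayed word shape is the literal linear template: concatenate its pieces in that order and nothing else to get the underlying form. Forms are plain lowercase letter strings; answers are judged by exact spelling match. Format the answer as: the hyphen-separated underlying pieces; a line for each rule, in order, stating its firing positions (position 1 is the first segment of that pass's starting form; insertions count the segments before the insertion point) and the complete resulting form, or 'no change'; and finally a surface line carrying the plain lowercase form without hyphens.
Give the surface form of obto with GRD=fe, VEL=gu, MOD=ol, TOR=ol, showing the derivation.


underlying: obto-k-so-tu-zas
1. f -> v, s -> z, t -> d / V _ V: fires at position(s) 8: obtoksoduzas
surface: obtoksoduzas


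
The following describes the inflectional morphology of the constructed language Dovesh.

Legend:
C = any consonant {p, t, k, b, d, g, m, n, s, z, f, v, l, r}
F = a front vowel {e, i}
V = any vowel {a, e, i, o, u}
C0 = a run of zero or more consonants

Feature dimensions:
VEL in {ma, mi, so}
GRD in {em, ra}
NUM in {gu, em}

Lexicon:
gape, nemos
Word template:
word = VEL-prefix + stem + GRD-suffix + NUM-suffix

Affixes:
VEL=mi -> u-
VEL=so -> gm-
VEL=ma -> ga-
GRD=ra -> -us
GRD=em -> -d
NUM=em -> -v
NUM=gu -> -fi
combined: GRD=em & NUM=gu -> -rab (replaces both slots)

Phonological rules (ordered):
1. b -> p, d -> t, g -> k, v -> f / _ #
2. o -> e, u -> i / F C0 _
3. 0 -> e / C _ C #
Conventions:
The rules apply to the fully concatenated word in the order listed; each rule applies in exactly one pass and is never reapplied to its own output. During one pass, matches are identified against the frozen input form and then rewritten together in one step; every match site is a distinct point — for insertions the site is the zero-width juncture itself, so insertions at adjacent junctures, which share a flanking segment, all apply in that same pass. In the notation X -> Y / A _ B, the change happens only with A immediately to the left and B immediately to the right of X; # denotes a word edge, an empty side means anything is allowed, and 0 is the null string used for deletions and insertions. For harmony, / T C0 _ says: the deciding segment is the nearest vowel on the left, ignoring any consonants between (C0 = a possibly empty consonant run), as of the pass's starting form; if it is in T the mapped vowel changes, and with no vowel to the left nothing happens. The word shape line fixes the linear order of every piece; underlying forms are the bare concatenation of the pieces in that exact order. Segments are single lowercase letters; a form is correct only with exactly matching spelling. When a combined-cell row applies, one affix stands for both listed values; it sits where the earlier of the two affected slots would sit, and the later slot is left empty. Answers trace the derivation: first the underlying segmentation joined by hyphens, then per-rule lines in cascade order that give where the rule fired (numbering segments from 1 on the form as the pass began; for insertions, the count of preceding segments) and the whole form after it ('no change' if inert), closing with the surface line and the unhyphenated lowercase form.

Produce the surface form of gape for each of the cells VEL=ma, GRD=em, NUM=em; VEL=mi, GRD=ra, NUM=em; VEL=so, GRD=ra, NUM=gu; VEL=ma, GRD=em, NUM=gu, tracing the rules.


cell VEL=ma, GRD=em, NUM=em:
underlying: ga-gape-d-v
1. b -> p, d -> t, g -> k, v -> f / _ #: fires at position(s) 8: gagapedf
2. o -> e, u -> i / F C0 _: no change
3. 0 -> e / C _ C #: inserts after position(s) 7: gagapedef
surface: gagapedef

cell VEL=mi, GRD=ra, NUM=em:
underlying: u-gape-us-v
1. b -> p, d -> t, g -> k, v -> f / _ #: fires at position(s) 8: ugapeusf
2. o -> e, u -> i / F C0 _: fires at position(s) 6: ugapeisf
3. 0 -> e / C _ C #: inserts after position(s) 7: ugapeisef
surface: ugapeisef

cell VEL=so, GRD=ra, NUM=gu:
underlying: gm-gape-us-fi
1. b -> p, d -> t, g -> k, v -> f / _ #: no change
2. o -> e, u -> i / F C0 _: fires at position(s) 7: gmgapeisfi
3. 0 -> e / C _ C #: no change
surface: gmgapeisfi

cell VEL=ma, GRD=em, NUM=gu:
underlying: ga-gape-rab
1. b -> p, d -> t, g -> k, v -> f / _ #: fires at position(s) 9: gagaperap
2. o -> e, u -> i / F C0 _: no change
3. 0 -> e / C _ C #: no change
surface: gagaperap


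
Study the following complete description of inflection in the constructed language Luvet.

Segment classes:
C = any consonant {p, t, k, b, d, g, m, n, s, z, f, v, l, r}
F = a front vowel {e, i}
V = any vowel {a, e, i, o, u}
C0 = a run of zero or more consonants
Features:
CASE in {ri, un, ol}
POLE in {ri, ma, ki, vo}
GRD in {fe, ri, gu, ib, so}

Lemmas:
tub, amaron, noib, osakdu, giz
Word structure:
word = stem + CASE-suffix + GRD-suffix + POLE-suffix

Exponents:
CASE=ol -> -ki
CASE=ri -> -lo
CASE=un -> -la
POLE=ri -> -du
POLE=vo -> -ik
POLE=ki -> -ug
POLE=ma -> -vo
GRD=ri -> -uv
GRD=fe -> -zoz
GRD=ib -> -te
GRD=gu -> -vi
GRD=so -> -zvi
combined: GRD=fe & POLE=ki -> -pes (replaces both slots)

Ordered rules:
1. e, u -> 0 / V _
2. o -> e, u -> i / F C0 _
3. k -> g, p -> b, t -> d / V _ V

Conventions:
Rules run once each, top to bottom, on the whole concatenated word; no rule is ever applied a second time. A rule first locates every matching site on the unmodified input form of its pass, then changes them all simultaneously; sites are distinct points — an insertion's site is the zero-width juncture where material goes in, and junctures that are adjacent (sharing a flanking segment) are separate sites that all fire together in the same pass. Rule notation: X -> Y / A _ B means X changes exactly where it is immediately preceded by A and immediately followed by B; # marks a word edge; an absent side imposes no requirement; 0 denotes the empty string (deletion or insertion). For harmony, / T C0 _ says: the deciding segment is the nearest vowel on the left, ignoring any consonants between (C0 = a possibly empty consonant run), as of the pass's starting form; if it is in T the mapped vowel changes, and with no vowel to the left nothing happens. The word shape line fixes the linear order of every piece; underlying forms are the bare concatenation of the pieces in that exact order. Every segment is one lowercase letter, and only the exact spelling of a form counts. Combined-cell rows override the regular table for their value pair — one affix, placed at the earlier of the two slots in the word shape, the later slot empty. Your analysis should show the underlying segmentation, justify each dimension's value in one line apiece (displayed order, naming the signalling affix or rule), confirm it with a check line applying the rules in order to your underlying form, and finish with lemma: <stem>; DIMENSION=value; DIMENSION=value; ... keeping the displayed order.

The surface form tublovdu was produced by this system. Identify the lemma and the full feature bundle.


underlying: tub-lo-uv-du
CASE=ri - signalled by the affix -lo
POLE=ri - signalled by the affix -du
GRD=ri - signalled by the affix -uv
check: tublouvdu -> tublovdu -> tublovdu -> tublovdu
lemma: tub; CASE=ri; POLE=ri; GRD=ri


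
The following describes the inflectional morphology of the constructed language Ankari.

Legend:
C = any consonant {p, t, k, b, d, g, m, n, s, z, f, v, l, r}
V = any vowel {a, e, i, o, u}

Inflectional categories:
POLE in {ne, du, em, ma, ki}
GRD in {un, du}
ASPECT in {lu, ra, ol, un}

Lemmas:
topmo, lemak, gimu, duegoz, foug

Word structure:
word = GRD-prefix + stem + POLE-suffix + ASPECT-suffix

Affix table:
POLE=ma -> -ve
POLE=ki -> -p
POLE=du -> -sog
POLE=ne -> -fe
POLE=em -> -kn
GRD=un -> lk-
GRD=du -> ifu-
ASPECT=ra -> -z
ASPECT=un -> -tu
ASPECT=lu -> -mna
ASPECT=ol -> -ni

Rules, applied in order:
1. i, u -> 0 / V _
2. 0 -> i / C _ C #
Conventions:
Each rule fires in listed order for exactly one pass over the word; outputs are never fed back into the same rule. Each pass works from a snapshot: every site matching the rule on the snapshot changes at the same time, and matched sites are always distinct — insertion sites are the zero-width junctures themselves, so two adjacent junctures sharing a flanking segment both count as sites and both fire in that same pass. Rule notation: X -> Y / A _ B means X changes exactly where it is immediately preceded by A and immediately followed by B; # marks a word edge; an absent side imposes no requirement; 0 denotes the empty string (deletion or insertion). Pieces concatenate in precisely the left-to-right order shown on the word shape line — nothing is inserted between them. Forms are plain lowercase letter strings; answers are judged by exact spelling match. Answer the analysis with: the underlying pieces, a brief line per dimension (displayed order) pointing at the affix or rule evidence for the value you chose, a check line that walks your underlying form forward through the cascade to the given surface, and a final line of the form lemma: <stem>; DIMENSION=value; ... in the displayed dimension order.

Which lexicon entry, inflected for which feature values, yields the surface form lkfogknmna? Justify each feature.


underlying: lk-foug-kn-mna
POLE=em - signalled by the affix -kn
GRD=un - signalled by the affix lk-
ASPECT=lu - signalled by the affix -mna
check: lkfougknmna -> lkfogknmna -> lkfogknmna
lemma: foug; POLE=em; GRD=un; ASPECT=lu


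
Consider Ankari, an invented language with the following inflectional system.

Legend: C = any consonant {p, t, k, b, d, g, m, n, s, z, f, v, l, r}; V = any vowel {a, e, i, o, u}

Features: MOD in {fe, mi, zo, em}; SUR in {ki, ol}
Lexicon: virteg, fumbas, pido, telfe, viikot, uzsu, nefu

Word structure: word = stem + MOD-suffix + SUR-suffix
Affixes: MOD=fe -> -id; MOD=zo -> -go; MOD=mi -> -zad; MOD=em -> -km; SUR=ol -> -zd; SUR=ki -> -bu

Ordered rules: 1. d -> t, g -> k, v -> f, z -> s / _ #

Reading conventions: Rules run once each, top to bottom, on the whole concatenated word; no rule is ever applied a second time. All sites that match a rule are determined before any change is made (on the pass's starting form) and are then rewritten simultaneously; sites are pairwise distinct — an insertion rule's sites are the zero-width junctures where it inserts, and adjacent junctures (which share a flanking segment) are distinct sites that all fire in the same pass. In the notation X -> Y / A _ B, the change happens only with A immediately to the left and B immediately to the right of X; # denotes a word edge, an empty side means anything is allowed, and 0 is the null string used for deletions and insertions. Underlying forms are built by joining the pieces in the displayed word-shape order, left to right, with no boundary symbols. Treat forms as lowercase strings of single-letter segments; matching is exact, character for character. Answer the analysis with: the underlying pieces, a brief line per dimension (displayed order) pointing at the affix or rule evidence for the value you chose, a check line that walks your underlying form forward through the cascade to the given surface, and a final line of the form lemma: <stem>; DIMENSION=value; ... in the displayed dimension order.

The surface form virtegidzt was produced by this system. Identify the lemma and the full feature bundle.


underlying: virteg-id-zd
MOD=fe - signalled by the affix -id
SUR=ol - signalled by the affix -zd
check: virtegidzd -> virtegidzt
lemma: virteg; MOD=fe; SUR=ol


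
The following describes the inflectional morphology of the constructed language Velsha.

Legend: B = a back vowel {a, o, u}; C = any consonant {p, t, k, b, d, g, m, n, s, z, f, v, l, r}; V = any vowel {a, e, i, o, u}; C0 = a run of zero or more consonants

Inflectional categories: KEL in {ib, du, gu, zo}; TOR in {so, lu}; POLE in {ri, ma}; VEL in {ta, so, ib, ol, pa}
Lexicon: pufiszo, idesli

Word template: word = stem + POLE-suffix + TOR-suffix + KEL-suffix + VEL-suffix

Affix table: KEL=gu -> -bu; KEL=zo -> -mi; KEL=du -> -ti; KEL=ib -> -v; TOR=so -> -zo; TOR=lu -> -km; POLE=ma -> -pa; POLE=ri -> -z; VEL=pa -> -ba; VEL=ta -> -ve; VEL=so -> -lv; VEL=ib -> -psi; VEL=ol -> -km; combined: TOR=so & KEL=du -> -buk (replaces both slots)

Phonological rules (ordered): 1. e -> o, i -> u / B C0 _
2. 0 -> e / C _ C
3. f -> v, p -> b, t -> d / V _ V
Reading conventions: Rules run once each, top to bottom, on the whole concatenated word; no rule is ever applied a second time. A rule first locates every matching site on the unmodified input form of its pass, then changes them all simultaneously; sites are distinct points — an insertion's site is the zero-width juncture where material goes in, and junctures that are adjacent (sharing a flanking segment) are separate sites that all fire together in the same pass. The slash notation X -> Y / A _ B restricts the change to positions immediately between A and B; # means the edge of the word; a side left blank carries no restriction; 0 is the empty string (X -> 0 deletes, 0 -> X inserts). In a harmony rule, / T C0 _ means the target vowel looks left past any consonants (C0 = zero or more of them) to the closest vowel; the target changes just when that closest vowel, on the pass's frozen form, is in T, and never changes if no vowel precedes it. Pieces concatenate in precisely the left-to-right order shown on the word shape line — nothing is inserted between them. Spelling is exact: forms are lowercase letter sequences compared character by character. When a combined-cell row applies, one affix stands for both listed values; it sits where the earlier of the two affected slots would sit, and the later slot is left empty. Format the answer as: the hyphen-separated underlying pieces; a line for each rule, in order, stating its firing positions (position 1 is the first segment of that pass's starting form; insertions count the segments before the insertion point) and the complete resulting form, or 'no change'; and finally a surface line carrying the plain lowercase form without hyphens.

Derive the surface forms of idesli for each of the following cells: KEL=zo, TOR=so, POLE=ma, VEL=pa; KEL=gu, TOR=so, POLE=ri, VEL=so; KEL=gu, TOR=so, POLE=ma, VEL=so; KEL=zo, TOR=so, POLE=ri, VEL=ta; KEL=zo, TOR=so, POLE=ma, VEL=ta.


cell KEL=zo, TOR=so, POLE=ma, VEL=pa:
underlying: idesli-pa-zo-mi-ba
1. e -> o, i -> u / B C0 _: fires at position(s) 12: ideslipazomuba
2. 0 -> e / C _ C: inserts after position(s) 4: ideselipazomuba
3. f -> v, p -> b, t -> d / V _ V: fires at position(s) 8: ideselibazomuba
surface: ideselibazomuba

cell KEL=gu, TOR=so, POLE=ri, VEL=so:
underlying: idesli-z-zo-bu-lv
1. e -> o, i -> u / B C0 _: no change
2. 0 -> e / C _ C: inserts after position(s) 4, 7, 12: ideselizezobulev
3. f -> v, p -> b, t -> d / V _ V: no change
surface: ideselizezobulev

cell KEL=gu, TOR=so, POLE=ma, VEL=so:
underlying: idesli-pa-zo-bu-lv
1. e -> o, i -> u / B C0 _: no change
2. 0 -> e / C _ C: inserts after position(s) 4, 13: ideselipazobulev
3. f -> v, p -> b, t -> d / V _ V: fires at position(s) 8: ideselibazobulev
surface: ideselibazobulev

cell KEL=zo, TOR=so, POLE=ri, VEL=ta:
underlying: idesli-z-zo-mi-ve
1. e -> o, i -> u / B C0 _: fires at position(s) 11: ideslizzomuve
2. 0 -> e / C _ C: inserts after position(s) 4, 7: ideselizezomuve
3. f -> v, p -> b, t -> d / V _ V: no change
surface: ideselizezomuve

cell KEL=zo, TOR=so, POLE=ma, VEL=ta:
underlying: idesli-pa-zo-mi-ve
1. e -> o, i -> u / B C0 _: fires at position(s) 12: ideslipazomuve
2. 0 -> e / C _ C: inserts after position(s) 4: ideselipazomuve
3. f -> v, p -> b, t -> d / V _ V: fires at position(s) 8: ideselibazomuve
surface: ideselibazomuve
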